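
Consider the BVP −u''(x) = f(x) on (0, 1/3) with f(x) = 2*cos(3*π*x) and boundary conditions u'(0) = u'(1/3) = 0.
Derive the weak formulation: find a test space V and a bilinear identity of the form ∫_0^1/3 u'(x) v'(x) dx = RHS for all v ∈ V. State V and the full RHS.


V = H^1(0, 1/3) (no boundary constraint on v; u is determined up to an additive constant); weak form: ∫_0^1/3 u'v' dx = ∫_0^1/3 (2*cos(3*π*x)) v dx for all v ∈ V.

Multiply both sides by a test function v and integrate from 0 to 1/3:
  ∫_0^1/3 −u''(x) v(x) dx = ∫_0^1/3 f(x) v(x) dx.
Integrate the LHS by parts once:
  ∫_0^1/3 −u'' v dx = −[u'(x) v(x)]_0^1/3 + ∫_0^1/3 u'(x) v'(x) dx.
Thus ∫_0^1/3 u'(x) v'(x) dx = ∫_0^1/3 f(x) v(x) dx + [u'(x) v(x)]_0^1/3.
Choose V so that boundary terms are either known or forced to vanish.
u has homogeneous Neumann: u'(0) = u'(1/3) = 0. So [u' v]_0^1/3 = 0·v(1/3) − 0·v(0) = 0 for any v; take V = H^1(0, 1/3).
Weak formulation: find u (satisfying any essential BC) such that ∫_0^1/3 u'(x) v'(x) dx = ∫_0^1/3 f v dx for all v ∈ V (homogeneous Neumann, so boundary terms vanish).
Substituting f(x) = 2*cos(3*π*x), the right-hand side is ∫_0^1/3 (2*cos(3*π*x)) v dx.
Compatibility check (pure Neumann): taking v ≡ 1 ∈ V gives 0 = ∫_0^1/3 f dx + (0) − (0), i.e. ∫_0^1/3 f dx must equal u'(0) − u'(1/3) = 0. Indeed ∫_0^1/3 (2*cos(3*π*x)) dx = 0, so the data are compatible. The solution is then unique only up to an additive constant (fix it e.g. by requiring ∫_0^1/3 u dx = 0).


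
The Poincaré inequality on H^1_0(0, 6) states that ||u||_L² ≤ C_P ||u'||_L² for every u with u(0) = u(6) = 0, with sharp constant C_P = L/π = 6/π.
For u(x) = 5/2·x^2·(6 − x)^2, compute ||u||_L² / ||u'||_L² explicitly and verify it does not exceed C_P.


||u||_L² / ||u'||_L² = sqrt(3) < C_P = 6/π.

u(x) = 5/2·x^2·(6 − x)^2, so u'(x) = 10*x*(x - 6)*(x - 3).
u(x) = 5/2·x^2·(6 − x)^2 vanishes at x = 0 and x = 6, so u ∈ H^1_0(0, 6). Differentiate via the product rule and integrate the resulting polynomials term by term.
  ∫_0^6 u² dx = ∫_0^6 (25*x^8/4 - 150*x^7 + 1350*x^6 - 5400*x^5 + 8100*x^4) dx. Term by term:
    ∫_0^6 25*x^8/4 dx = 6998400;  ∫_0^6 -150*x^7 dx = -31492800;  ∫_0^6 1350*x^6 dx = 377913600/7;
    ∫_0^6 -5400*x^5 dx = -41990400;  ∫_0^6 8100*x^4 dx = 12597120.
  Sum: 6998400 − 31492800 + 377913600/7 − 41990400 + 12597120 = 699840/7.
  ∫_0^6 (u')² dx = ∫_0^6 (100*x^6 - 1800*x^5 + 11700*x^4 - 32400*x^3 + 32400*x^2) dx. Term by term:
    ∫_0^6 100*x^6 dx = 27993600/7;  ∫_0^6 -1800*x^5 dx = -13996800;  ∫_0^6 11700*x^4 dx = 18195840;
    ∫_0^6 -32400*x^3 dx = -10497600;  ∫_0^6 32400*x^2 dx = 2332800.
  Sum: 27993600/7 − 13996800 + 18195840 − 10497600 + 2332800 = 233280/7.
∫_0^6 u² dx = 699840/7, so ||u||_L² = 216*sqrt(105)/7.
∫_0^6 (u')² dx = 233280/7, so ||u'||_L² = 216*sqrt(35)/7.
Ratio ||u||_L² / ||u'||_L² = sqrt(3).
Sharp Poincaré constant on H^1_0(0, 6) is C_P = L/π = 6/π, achieved by sin(π/6·x).
A polynomial bump cannot attain the sharp Poincaré constant (only the first sine eigenfunction does), so the ratio is strictly less than C_P, consistent with ||u||_L² ≤ C_P ||u'||_L².


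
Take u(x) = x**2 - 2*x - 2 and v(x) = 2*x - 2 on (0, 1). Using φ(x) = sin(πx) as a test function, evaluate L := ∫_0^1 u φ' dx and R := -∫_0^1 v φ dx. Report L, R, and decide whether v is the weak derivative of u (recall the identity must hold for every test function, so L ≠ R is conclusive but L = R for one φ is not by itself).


LHS = 2/π, RHS = 2/π. Yes, v = u' weakly.

u(x) = x**2 - 2*x - 2, classical derivative u'(x) = 2*x - 2.
φ(x) = sin(πx), so φ'(x) = π*cos(π*x).
Note φ(0) = φ(1) = 0, so the boundary term u·φ vanishes.
LHS = ∫_0^1 u(x) φ'(x) dx = ∫_0^1 (π*x^2*cos(π*x) - 2*π*x*cos(π*x) - 2*π*cos(π*x)) dx. Term by term:
  ∫_0^1 -2*π*cos(π*x) dx = 0;  ∫_0^1 π*x^2*cos(π*x) dx = -2/π;  ∫_0^1 -2*π*x*cos(π*x) dx = 4/π.
Sum: 0 − 2/π + 4/π = 2/π.
So LHS = 2/π.
∫_0^1 v(x) φ(x) dx = ∫_0^1 (2*x*sin(π*x) - 2*sin(π*x)) dx. Term by term:
  ∫_0^1 -2*sin(π*x) dx = -4/π;  ∫_0^1 2*x*sin(π*x) dx = 2/π.
Sum: -4/π + 2/π = -2/π.
So RHS = -∫_0^1 v(x) φ(x) dx = 2/π.
LHS = RHS, so the identity holds for this test φ.
Moreover u is smooth here and v(x) = u'(x) = 2*x - 2 pointwise, so the identity holds for every test function. Hence v is the weak derivative of u.


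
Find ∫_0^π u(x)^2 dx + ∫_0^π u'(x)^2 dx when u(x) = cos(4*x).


||u||_{H^1(0,π)}^2 = 17*π/2

u'(x) = -4*sin(4*x).
Expand u² and (u')² and integrate term by term on (0, π), using: for integers n ≥ 1, ∫_0^π sin²(nx) dx = ∫_0^π cos²(nx) dx = π/2; for n ≠ n', ∫_0^π sin(nx)sin(n'x) dx = ∫_0^π cos(nx)cos(n'x) dx = 0; and by product-to-sum, ∫_0^π sin(nx)cos(n'x) dx = ½∫_0^π [sin((n+n')x) + sin((n−n')x)] dx, which is 0 when n+n' is even and 2n/(n²−n'²) when n+n' is odd (it need not vanish on (0, π)).
  u² squared terms: (1)²·∫cos(4x)² dx = 1·π/2 = π/2.
  So ∫_0^π u² dx = π/2.
  (u')² squared terms: (-4)²·∫sin(4x)² dx = 16·π/2 = 8*π.
  So ∫_0^π (u')² dx = 8*π.
||u||_{H^1}^2 = (π/2) + (8*π) = 17*π/2.


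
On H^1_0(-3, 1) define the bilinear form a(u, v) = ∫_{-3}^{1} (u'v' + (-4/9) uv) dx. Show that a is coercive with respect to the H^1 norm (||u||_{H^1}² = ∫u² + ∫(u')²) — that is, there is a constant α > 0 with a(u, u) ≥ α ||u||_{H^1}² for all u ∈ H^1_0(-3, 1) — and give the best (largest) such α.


α = (-64/9 + π^2)/(π^2 + 16)

Coercivity of a(·,·) on H^1_0(-3, 1) means a(u, u) ≥ α ||u||_{H^1}² for every u ∈ H^1_0.
The interval has length L = 4, and Poincaré/coercivity depend only on L. Here a(u, u) = ∫(u')² + (-4/9)·∫u².
Here c = -4/9 < 0 with |c| < (π/L)² = π^2/16, so coercivity still holds. The condition a(u,u) ≥ α||u||_{H^1}² reads (1−α)∫(u')² ≥ (α−c)∫u². Any admissible α is ≤ 1 (rapidly oscillating u have ∫u²/∫(u')² → 0), and α = 1 would force 0 ≥ (1−c)∫u², impossible since c < 1; so 1−α > 0. By the sharp Poincaré inequality on H^1_0 of an interval of length L, ∫(u')² ≥ (π/L)²∫u² with equality for the first sine mode sin(π(x−x₀)/L) (x₀ the left endpoint), so the inequality holds for all u iff (1−α)(π/L)² ≥ α − c, i.e. α ≤ ((π/L)² + c)/((π/L)² + 1) = (1 + c(L/π)²)/(1 + (L/π)²). (Direct route, valid since c ≤ 0: Poincaré gives c∫u² ≥ c(L/π)²∫(u')², so a(u,u) ≥ (1 + c(L/π)²)∫(u')², while ||u||_{H^1}² ≤ (1 + (L/π)²)∫(u')²; dividing yields the same α.) With (π/L)² = π^2/16 and c = -4/9, the largest admissible constant is α = ((π/L)² + c)/((π/L)² + 1).
Simplifying, α = (-64/9 + π^2)/(π^2 + 16).


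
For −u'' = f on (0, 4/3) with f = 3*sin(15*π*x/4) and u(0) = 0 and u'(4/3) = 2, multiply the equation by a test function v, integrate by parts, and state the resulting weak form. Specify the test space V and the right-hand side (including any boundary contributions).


V = {v ∈ H^1(0, 4/3) : v(0) = 0} (test functions vanish at x = 0 where u is specified); weak form: ∫_0^4/3 u'v' dx = ∫_0^4/3 (3*sin(15*π*x/4)) v dx + 2·v(4/3) for all v ∈ V.

Multiply both sides by a test function v and integrate from 0 to 4/3:
  ∫_0^4/3 −u''(x) v(x) dx = ∫_0^4/3 f(x) v(x) dx.
Integrate the LHS by parts once:
  ∫_0^4/3 −u'' v dx = −[u'(x) v(x)]_0^4/3 + ∫_0^4/3 u'(x) v'(x) dx.
Thus ∫_0^4/3 u'(x) v'(x) dx = ∫_0^4/3 f(x) v(x) dx + [u'(x) v(x)]_0^4/3.
Choose V so that boundary terms are either known or forced to vanish.
Mixed BC: u(0) = 0 (Dirichlet) and u'(4/3) = 2 (Neumann). Define V = {v ∈ H^1(0, 4/3) : v(0) = 0}. Then [u' v]_0^4/3 = u'(4/3)·v(4/3) − u'(0)·0 = 2·v(4/3).
Weak formulation: find u (satisfying any essential BC) such that ∫_0^4/3 u'(x) v'(x) dx = ∫_0^4/3 f v dx + 2·v(4/3) for all v ∈ V (Dirichlet at 0 absorbed into V; Neumann datum at x = 4/3 contributes the boundary term).
Substituting f(x) = 3*sin(15*π*x/4), the right-hand side is ∫_0^4/3 (3*sin(15*π*x/4)) v dx + 2·v(4/3).


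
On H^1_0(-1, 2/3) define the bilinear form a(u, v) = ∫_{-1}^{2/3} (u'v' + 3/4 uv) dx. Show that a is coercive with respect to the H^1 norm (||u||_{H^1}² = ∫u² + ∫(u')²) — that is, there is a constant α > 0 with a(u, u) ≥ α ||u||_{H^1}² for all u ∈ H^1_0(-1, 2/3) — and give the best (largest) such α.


α = 3*(25 + 12*π^2)/(4*(25 + 9*π^2))

Coercivity of a(·,·) on H^1_0(-1, 2/3) means a(u, u) ≥ α ||u||_{H^1}² for every u ∈ H^1_0.
The interval has length L = 5/3, and Poincaré/coercivity depend only on L. Here a(u, u) = ∫(u')² + (3/4)·∫u².
Here 0 < c = 3/4 < 1. The condition a(u,u) ≥ α||u||_{H^1}² reads (1−α)∫(u')² ≥ (α−c)∫u². Any admissible α is ≤ 1 (rapidly oscillating u have ∫u²/∫(u')² → 0), and α = 1 would force 0 ≥ (1−c)∫u², impossible since c < 1; so 1−α > 0. By the sharp Poincaré inequality on H^1_0 of an interval of length L, ∫(u')² ≥ (π/L)²∫u² with equality for the first sine mode sin(π(x−x₀)/L) (x₀ the left endpoint), so the inequality holds for all u iff (1−α)(π/L)² ≥ α − c, i.e. α ≤ ((π/L)² + c)/((π/L)² + 1) = (1 + c(L/π)²)/(1 + (L/π)²). With (π/L)² = 9*π^2/25 and c = 3/4, the largest admissible constant is α = ((π/L)² + c)/((π/L)² + 1).
Simplifying, α = 3*(25 + 12*π^2)/(4*(25 + 9*π^2)).


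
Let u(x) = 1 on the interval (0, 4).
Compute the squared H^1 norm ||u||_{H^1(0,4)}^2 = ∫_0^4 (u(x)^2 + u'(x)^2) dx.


||u||_{H^1}^2 = 4

The H^1 norm (squared) on an interval (0, L) is
  ||u||_{H^1}^2 = ∫_0^L u(x)^2 dx + ∫_0^L u'(x)^2 dx.
Compute u'(x) = 0.
Then u(x)^2 = 1 and u'(x)^2 = 0.
Integrate each monomial from 0 to 4 using ∫_0^4 c·x^n dx = c·4^(n+1)/(n+1):
  ∫_0^4 u(x)^2 dx = ∫_0^4 (1) dx. Term by term:
    ∫_0^4 1 dx = 4.
  ∫_0^4 u'(x)^2 dx = ∫_0^4 (0) dx. Term by term:
    ∫_0^4 0 dx = 0.
Adding: ||u||_{H^1}^2 = 4 + 0 = 4.


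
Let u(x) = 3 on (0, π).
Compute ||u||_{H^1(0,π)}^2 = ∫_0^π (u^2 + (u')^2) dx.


||u||_{H^1(0,π)}^2 = 9*π

u'(x) = 0.
Expand u² and (u')² and integrate term by term on (0, π), using: for integers n ≥ 1, ∫_0^π sin²(nx) dx = ∫_0^π cos²(nx) dx = π/2; for n ≠ n', ∫_0^π sin(nx)sin(n'x) dx = ∫_0^π cos(nx)cos(n'x) dx = 0; and by product-to-sum, ∫_0^π sin(nx)cos(n'x) dx = ½∫_0^π [sin((n+n')x) + sin((n−n')x)] dx, which is 0 when n+n' is even and 2n/(n²−n'²) when n+n' is odd (it need not vanish on (0, π)). For the constant mode: ∫_0^π 1 dx = π, ∫_0^π cos(nx) dx = 0, ∫_0^π sin(nx) dx = (1−(−1)^n)/n.
  u² squared terms: (3)²·∫1 dx = 9·π = 9*π.
  So ∫_0^π u² dx = 9*π.
  u' ≡ 0, so ∫_0^π (u')² dx = 0.
||u||_{H^1}^2 = (9*π) + (0) = 9*π.


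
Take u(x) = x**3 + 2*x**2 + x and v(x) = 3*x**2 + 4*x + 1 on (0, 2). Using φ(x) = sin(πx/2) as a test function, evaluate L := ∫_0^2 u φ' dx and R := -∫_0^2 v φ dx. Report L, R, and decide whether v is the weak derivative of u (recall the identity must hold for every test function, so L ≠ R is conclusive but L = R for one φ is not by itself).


LHS = -44/π + 96/π^3, RHS = -44/π + 96/π^3. Yes, v = u' weakly.

u(x) = x**3 + 2*x**2 + x, classical derivative u'(x) = 3*x**2 + 4*x + 1.
φ(x) = sin(πx/2), so φ'(x) = π*cos(π*x/2)/2.
Note φ(0) = φ(2) = 0, so the boundary term u·φ vanishes.
LHS = ∫_0^2 u(x) φ'(x) dx = ∫_0^2 (π*x^3*cos(π*x/2)/2 + π*x^2*cos(π*x/2) + π*x*cos(π*x/2)/2) dx. Term by term:
  ∫_0^2 π*x^2*cos(π*x/2) dx = -16/π;  ∫_0^2 π*x*cos(π*x/2)/2 dx = -4/π;  ∫_0^2 π*x^3*cos(π*x/2)/2 dx = -24/π + 96/π^3.
Sum: -16/π − 4/π + -24/π + 96/π^3 = -44/π + 96/π^3.
So LHS = -44/π + 96/π^3.
∫_0^2 v(x) φ(x) dx = ∫_0^2 (3*x^2*sin(π*x/2) + 4*x*sin(π*x/2) + sin(π*x/2)) dx. Term by term:
  ∫_0^2 3*x^2*sin(π*x/2) dx = -96/π^3 + 24/π;  ∫_0^2 4*x*sin(π*x/2) dx = 16/π;  ∫_0^2 sin(π*x/2) dx = 4/π.
Sum: -96/π^3 + 24/π + 16/π + 4/π = -96/π^3 + 44/π.
So RHS = -∫_0^2 v(x) φ(x) dx = -44/π + 96/π^3.
LHS = RHS, so the identity holds for this test φ.
Moreover u is smooth here and v(x) = u'(x) = 3*x**2 + 4*x + 1 pointwise, so the identity holds for every test function. Hence v is the weak derivative of u.


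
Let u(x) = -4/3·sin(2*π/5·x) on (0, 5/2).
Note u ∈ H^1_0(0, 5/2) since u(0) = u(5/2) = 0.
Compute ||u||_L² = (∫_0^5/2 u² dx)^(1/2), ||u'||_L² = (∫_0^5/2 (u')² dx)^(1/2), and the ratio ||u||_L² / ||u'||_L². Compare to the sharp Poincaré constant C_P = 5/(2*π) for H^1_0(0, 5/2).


||u||_L² / ||u'||_L² = 5/(2*π) = C_P.

u(x) = -4/3·sin(2*π/5·x), so u'(x) = -8*π*cos(2*π*x/5)/15.
Writing u(x) = A·sin(kπx/L) with A = -4/3 and k = 1, use ∫_0^L sin²(kπx/L) dx = L/2 and ∫_0^L cos²(kπx/L) dx = L/2.
u² = 16/9·sin²(2*π/5·x) and (u')² = 64*π^2/225·cos²(2*π/5·x), and each of sin², cos² integrates to L/2 = 5/4 over (0, 5/2).
∫_0^5/2 u² dx = 20/9, so ||u||_L² = 2*sqrt(5)/3.
∫_0^5/2 (u')² dx = 16*π^2/45, so ||u'||_L² = 4*sqrt(5)*π/15.
Ratio ||u||_L² / ||u'||_L² = 5/(2*π).
Sharp Poincaré constant on H^1_0(0, 5/2) is C_P = L/π = 5/(2*π), achieved by sin(2*π/5·x).
This is the k = 1 eigenfunction (up to amplitude), so the ratio equals the sharp Poincaré constant exactly.


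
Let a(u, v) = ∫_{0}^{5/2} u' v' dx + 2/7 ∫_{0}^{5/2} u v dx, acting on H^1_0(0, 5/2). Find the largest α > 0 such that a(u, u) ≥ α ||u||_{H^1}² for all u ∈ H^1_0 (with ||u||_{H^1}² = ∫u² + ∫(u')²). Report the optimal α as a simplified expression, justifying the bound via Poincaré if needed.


α = 2*(25 + 14*π^2)/(7*(25 + 4*π^2))

Coercivity of a(·,·) on H^1_0(0, 5/2) means a(u, u) ≥ α ||u||_{H^1}² for every u ∈ H^1_0.
The interval has length L = 5/2, and Poincaré/coercivity depend only on L. Here a(u, u) = ∫(u')² + (2/7)·∫u².
Here 0 < c = 2/7 < 1. The condition a(u,u) ≥ α||u||_{H^1}² reads (1−α)∫(u')² ≥ (α−c)∫u². Any admissible α is ≤ 1 (rapidly oscillating u have ∫u²/∫(u')² → 0), and α = 1 would force 0 ≥ (1−c)∫u², impossible since c < 1; so 1−α > 0. By the sharp Poincaré inequality on H^1_0 of an interval of length L, ∫(u')² ≥ (π/L)²∫u² with equality for the first sine mode sin(π(x−x₀)/L) (x₀ the left endpoint), so the inequality holds for all u iff (1−α)(π/L)² ≥ α − c, i.e. α ≤ ((π/L)² + c)/((π/L)² + 1) = (1 + c(L/π)²)/(1 + (L/π)²). With (π/L)² = 4*π^2/25 and c = 2/7, the largest admissible constant is α = ((π/L)² + c)/((π/L)² + 1).
Simplifying, α = 2*(25 + 14*π^2)/(7*(25 + 4*π^2)).


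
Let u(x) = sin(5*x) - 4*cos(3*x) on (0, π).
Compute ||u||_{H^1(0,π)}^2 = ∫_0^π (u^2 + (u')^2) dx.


||u||_{H^1(0,π)}^2 = 93*π

u'(x) = 12*sin(3*x) + 5*cos(5*x).
Expand u² and (u')² and integrate term by term on (0, π), using: for integers n ≥ 1, ∫_0^π sin²(nx) dx = ∫_0^π cos²(nx) dx = π/2; for n ≠ n', ∫_0^π sin(nx)sin(n'x) dx = ∫_0^π cos(nx)cos(n'x) dx = 0; and by product-to-sum, ∫_0^π sin(nx)cos(n'x) dx = ½∫_0^π [sin((n+n')x) + sin((n−n')x)] dx, which is 0 when n+n' is even and 2n/(n²−n'²) when n+n' is odd (it need not vanish on (0, π)).
  u² squared terms: (-4)²·∫cos(3x)² dx = 16·π/2 = 8*π;  (1)²·∫sin(5x)² dx = 1·π/2 = π/2.
  u² cross terms: 2·(-4)·(1)·∫cos(3x)·sin(5x) dx = -8·(0) = 0.
  So ∫_0^π u² dx = 8*π + π/2 + 0 = 17*π/2.
  (u')² squared terms: (5)²·∫cos(5x)² dx = 25·π/2 = 25*π/2;  (12)²·∫sin(3x)² dx = 144·π/2 = 72*π.
  (u')² cross terms: 2·(5)·(12)·∫cos(5x)·sin(3x) dx = 120·(0) = 0.
  So ∫_0^π (u')² dx = 25*π/2 + 72*π + 0 = 169*π/2.
||u||_{H^1}^2 = (17*π/2) + (169*π/2) = 93*π.


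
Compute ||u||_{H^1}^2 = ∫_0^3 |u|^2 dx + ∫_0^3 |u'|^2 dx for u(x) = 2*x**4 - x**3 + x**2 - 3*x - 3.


||u||_{H^1}^2 = 1423287/70

The H^1 norm (squared) on an interval (0, L) is
  ||u||_{H^1}^2 = ∫_0^L u(x)^2 dx + ∫_0^L u'(x)^2 dx.
Compute u'(x) = 8*x**3 - 3*x**2 + 2*x - 3.
Then u(x)^2 = 4*x**8 - 4*x**7 + 5*x**6 - 14*x**5 - 5*x**4 + 3*x**2 + 18*x + 9 and u'(x)^2 = 64*x**6 - 48*x**5 + 41*x**4 - 60*x**3 + 22*x**2 - 12*x + 9.
Integrate each monomial from 0 to 3 using ∫_0^3 c·x^n dx = c·3^(n+1)/(n+1):
  ∫_0^3 u(x)^2 dx = ∫_0^3 (4*x^8 - 4*x^7 + 5*x^6 - 14*x^5 - 5*x^4 + 3*x^2 + 18*x + 9) dx. Term by term:
    ∫_0^3 4*x^8 dx = 8748;  ∫_0^3 -4*x^7 dx = -6561/2;  ∫_0^3 5*x^6 dx = 10935/7;
    ∫_0^3 -14*x^5 dx = -1701;  ∫_0^3 -5*x^4 dx = -243;  ∫_0^3 3*x^2 dx = 27;
    ∫_0^3 18*x dx = 81;  ∫_0^3 9 dx = 27.
  Sum: 8748 − 6561/2 + 10935/7 − 1701 − 243 + 27 + 81 + 27 = 73089/14.
  ∫_0^3 u'(x)^2 dx = ∫_0^3 (64*x^6 - 48*x^5 + 41*x^4 - 60*x^3 + 22*x^2 - 12*x + 9) dx. Term by term:
    ∫_0^3 64*x^6 dx = 139968/7;  ∫_0^3 -48*x^5 dx = -5832;  ∫_0^3 41*x^4 dx = 9963/5;
    ∫_0^3 -60*x^3 dx = -1215;  ∫_0^3 22*x^2 dx = 198;  ∫_0^3 -12*x dx = -54;
    ∫_0^3 9 dx = 27.
  Sum: 139968/7 − 5832 + 9963/5 − 1215 + 198 − 54 + 27 = 528921/35.
Adding: ||u||_{H^1}^2 = 73089/14 + 528921/35 = 1423287/70.


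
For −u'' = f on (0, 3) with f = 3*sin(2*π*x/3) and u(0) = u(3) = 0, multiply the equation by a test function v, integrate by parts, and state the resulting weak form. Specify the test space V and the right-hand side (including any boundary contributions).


V = H^1_0(0, 3) (so v(0) = v(3) = 0); weak form: ∫_0^3 u'v' dx = ∫_0^3 (3*sin(2*π*x/3)) v dx for all v ∈ V.

Multiply both sides by a test function v and integrate from 0 to 3:
  ∫_0^3 −u''(x) v(x) dx = ∫_0^3 f(x) v(x) dx.
Integrate the LHS by parts once:
  ∫_0^3 −u'' v dx = −[u'(x) v(x)]_0^3 + ∫_0^3 u'(x) v'(x) dx.
Thus ∫_0^3 u'(x) v'(x) dx = ∫_0^3 f(x) v(x) dx + [u'(x) v(x)]_0^3.
Choose V so that boundary terms are either known or forced to vanish.
u is Dirichlet: u(0) = u(3) = 0. Let V = H^1_0(0, 3); then v(0) = v(3) = 0, and [u' v]_0^3 = 0.
Weak formulation: find u (satisfying any essential BC) such that ∫_0^3 u'(x) v'(x) dx = ∫_0^3 f v dx for all v ∈ V.
Substituting f(x) = 3*sin(2*π*x/3), the right-hand side is ∫_0^3 (3*sin(2*π*x/3)) v dx.


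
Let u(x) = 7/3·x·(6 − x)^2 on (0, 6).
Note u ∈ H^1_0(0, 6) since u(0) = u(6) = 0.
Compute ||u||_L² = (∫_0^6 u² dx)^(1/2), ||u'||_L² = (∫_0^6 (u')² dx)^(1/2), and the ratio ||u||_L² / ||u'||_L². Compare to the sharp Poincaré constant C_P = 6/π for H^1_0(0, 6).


||u||_L² / ||u'||_L² = 3*sqrt(14)/7 < C_P = 6/π.

u(x) = 7/3·x·(6 − x)^2, so u'(x) = 7*(x - 6)*(x - 2).
u(x) = 7/3·x·(6 − x)^2 vanishes at x = 0 and x = 6, so u ∈ H^1_0(0, 6). Differentiate via the product rule and integrate the resulting polynomials term by term.
  ∫_0^6 u² dx = ∫_0^6 (49*x^6/9 - 392*x^5/3 + 1176*x^4 - 4704*x^3 + 7056*x^2) dx. Term by term:
    ∫_0^6 49*x^6/9 dx = 217728;  ∫_0^6 -392*x^5/3 dx = -1016064;  ∫_0^6 1176*x^4 dx = 9144576/5;
    ∫_0^6 -4704*x^3 dx = -1524096;  ∫_0^6 7056*x^2 dx = 508032.
  Sum: 217728 − 1016064 + 9144576/5 − 1524096 + 508032 = 72576/5.
  ∫_0^6 (u')² dx = ∫_0^6 (49*x^4 - 784*x^3 + 4312*x^2 - 9408*x + 7056) dx. Term by term:
    ∫_0^6 49*x^4 dx = 381024/5;  ∫_0^6 -784*x^3 dx = -254016;  ∫_0^6 4312*x^2 dx = 310464;
    ∫_0^6 -9408*x dx = -169344;  ∫_0^6 7056 dx = 42336.
  Sum: 381024/5 − 254016 + 310464 − 169344 + 42336 = 28224/5.
∫_0^6 u² dx = 72576/5, so ||u||_L² = 72*sqrt(70)/5.
∫_0^6 (u')² dx = 28224/5, so ||u'||_L² = 168*sqrt(5)/5.
Ratio ||u||_L² / ||u'||_L² = 3*sqrt(14)/7.
Sharp Poincaré constant on H^1_0(0, 6) is C_P = L/π = 6/π, achieved by sin(π/6·x).
A polynomial bump cannot attain the sharp Poincaré constant (only the first sine eigenfunction does), so the ratio is strictly less than C_P, consistent with ||u||_L² ≤ C_P ||u'||_L².


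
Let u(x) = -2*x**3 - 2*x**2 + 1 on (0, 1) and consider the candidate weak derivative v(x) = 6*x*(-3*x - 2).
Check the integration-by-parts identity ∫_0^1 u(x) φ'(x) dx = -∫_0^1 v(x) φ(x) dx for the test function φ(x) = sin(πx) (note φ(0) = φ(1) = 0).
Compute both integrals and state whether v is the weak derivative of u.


LHS = -24/π^3 + 10/π, RHS = -72/π^3 + 30/π. No, v is not the weak derivative of u.

u(x) = -2*x**3 - 2*x**2 + 1, classical derivative u'(x) = -6*x**2 - 4*x.
φ(x) = sin(πx), so φ'(x) = π*cos(π*x).
Note φ(0) = φ(1) = 0, so the boundary term u·φ vanishes.
LHS = ∫_0^1 u(x) φ'(x) dx = ∫_0^1 (-2*π*x^3*cos(π*x) - 2*π*x^2*cos(π*x) + π*cos(π*x)) dx. Term by term:
  ∫_0^1 π*cos(π*x) dx = 0;  ∫_0^1 -2*π*x^2*cos(π*x) dx = 4/π;  ∫_0^1 -2*π*x^3*cos(π*x) dx = -24/π^3 + 6/π.
Sum: 0 + 4/π + -24/π^3 + 6/π = -24/π^3 + 10/π.
So LHS = -24/π^3 + 10/π.
∫_0^1 v(x) φ(x) dx = ∫_0^1 (-18*x^2*sin(π*x) - 12*x*sin(π*x)) dx. Term by term:
  ∫_0^1 -18*x^2*sin(π*x) dx = -18/π + 72/π^3;  ∫_0^1 -12*x*sin(π*x) dx = -12/π.
Sum: -18/π + 72/π^3 − 12/π = -30/π + 72/π^3.
So RHS = -∫_0^1 v(x) φ(x) dx = -72/π^3 + 30/π.
LHS − RHS = -20/π + 48/π^3 ≠ 0, so the identity fails.
(For a valid weak derivative the identity must hold for EVERY test function, in particular this one. The failure shows v is NOT the weak derivative of u.)
Correct weak derivative would be u'(x) = -6*x**2 - 4*x.


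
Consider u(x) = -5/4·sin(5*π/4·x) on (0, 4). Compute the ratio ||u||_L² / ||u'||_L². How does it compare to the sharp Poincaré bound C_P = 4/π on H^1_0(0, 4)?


||u||_L² / ||u'||_L² = 4/(5*π) < C_P = 4/π.

u(x) = -5/4·sin(5*π/4·x), so u'(x) = -25*π*cos(5*π*x/4)/16.
Writing u(x) = A·sin(kπx/L) with A = -5/4 and k = 5, use ∫_0^L sin²(kπx/L) dx = L/2 and ∫_0^L cos²(kπx/L) dx = L/2.
u² = 25/16·sin²(5*π/4·x) and (u')² = 625*π^2/256·cos²(5*π/4·x), and each of sin², cos² integrates to L/2 = 2 over (0, 4).
∫_0^4 u² dx = 25/8, so ||u||_L² = 5*sqrt(2)/4.
∫_0^4 (u')² dx = 625*π^2/128, so ||u'||_L² = 25*sqrt(2)*π/16.
Ratio ||u||_L² / ||u'||_L² = 4/(5*π).
Sharp Poincaré constant on H^1_0(0, 4) is C_P = L/π = 4/π, achieved by sin(π/4·x).
This is the k = 5 harmonic; the ratio L/(kπ) is strictly less than C_P = L/π, consistent with the sharp inequality ||u||_L² ≤ C_P ||u'||_L².


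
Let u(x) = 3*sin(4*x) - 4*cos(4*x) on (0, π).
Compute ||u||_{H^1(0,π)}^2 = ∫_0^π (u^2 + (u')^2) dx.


||u||_{H^1(0,π)}^2 = 425*π/2

u'(x) = 16*sin(4*x) + 12*cos(4*x).
Expand u² and (u')² and integrate term by term on (0, π), using: for integers n ≥ 1, ∫_0^π sin²(nx) dx = ∫_0^π cos²(nx) dx = π/2; for n ≠ n', ∫_0^π sin(nx)sin(n'x) dx = ∫_0^π cos(nx)cos(n'x) dx = 0; and by product-to-sum, ∫_0^π sin(nx)cos(n'x) dx = ½∫_0^π [sin((n+n')x) + sin((n−n')x)] dx, which is 0 when n+n' is even and 2n/(n²−n'²) when n+n' is odd (it need not vanish on (0, π)).
  u² squared terms: (-4)²·∫cos(4x)² dx = 16·π/2 = 8*π;  (3)²·∫sin(4x)² dx = 9·π/2 = 9*π/2.
  u² cross terms: 2·(-4)·(3)·∫cos(4x)·sin(4x) dx = -24·(0) = 0.
  So ∫_0^π u² dx = 8*π + 9*π/2 + 0 = 25*π/2.
  (u')² squared terms: (12)²·∫cos(4x)² dx = 144·π/2 = 72*π;  (16)²·∫sin(4x)² dx = 256·π/2 = 128*π.
  (u')² cross terms: 2·(12)·(16)·∫cos(4x)·sin(4x) dx = 384·(0) = 0.
  So ∫_0^π (u')² dx = 72*π + 128*π + 0 = 200*π.
||u||_{H^1}^2 = (25*π/2) + (200*π) = 425*π/2.


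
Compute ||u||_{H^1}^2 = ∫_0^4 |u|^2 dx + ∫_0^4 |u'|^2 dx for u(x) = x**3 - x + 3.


||u||_{H^1}^2 = 424568/105

The H^1 norm (squared) on an interval (0, L) is
  ||u||_{H^1}^2 = ∫_0^L u(x)^2 dx + ∫_0^L u'(x)^2 dx.
Compute u'(x) = 3*x**2 - 1.
Then u(x)^2 = x**6 - 2*x**4 + 6*x**3 + x**2 - 6*x + 9 and u'(x)^2 = 9*x**4 - 6*x**2 + 1.
Integrate each monomial from 0 to 4 using ∫_0^4 c·x^n dx = c·4^(n+1)/(n+1):
  ∫_0^4 u(x)^2 dx = ∫_0^4 (x^6 - 2*x^4 + 6*x^3 + x^2 - 6*x + 9) dx. Term by term:
    ∫_0^4 x^6 dx = 16384/7;  ∫_0^4 -2*x^4 dx = -2048/5;  ∫_0^4 6*x^3 dx = 384;
    ∫_0^4 x^2 dx = 64/3;  ∫_0^4 -6*x dx = -48;  ∫_0^4 9 dx = 36.
  Sum: 16384/7 − 2048/5 + 384 + 64/3 − 48 + 36 = 244052/105.
  ∫_0^4 u'(x)^2 dx = ∫_0^4 (9*x^4 - 6*x^2 + 1) dx. Term by term:
    ∫_0^4 9*x^4 dx = 9216/5;  ∫_0^4 -6*x^2 dx = -128;  ∫_0^4 1 dx = 4.
  Sum: 9216/5 − 128 + 4 = 8596/5.
Adding: ||u||_{H^1}^2 = 244052/105 + 8596/5 = 424568/105.


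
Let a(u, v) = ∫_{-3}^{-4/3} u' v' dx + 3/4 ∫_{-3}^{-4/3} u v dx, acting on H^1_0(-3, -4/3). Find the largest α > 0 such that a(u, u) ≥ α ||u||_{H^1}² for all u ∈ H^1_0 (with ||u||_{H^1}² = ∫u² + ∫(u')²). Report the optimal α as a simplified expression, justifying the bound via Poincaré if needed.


α = 3*(25 + 12*π^2)/(4*(25 + 9*π^2))

Coercivity of a(·,·) on H^1_0(-3, -4/3) means a(u, u) ≥ α ||u||_{H^1}² for every u ∈ H^1_0.
The interval has length L = 5/3, and Poincaré/coercivity depend only on L. Here a(u, u) = ∫(u')² + (3/4)·∫u².
Here 0 < c = 3/4 < 1. The condition a(u,u) ≥ α||u||_{H^1}² reads (1−α)∫(u')² ≥ (α−c)∫u². Any admissible α is ≤ 1 (rapidly oscillating u have ∫u²/∫(u')² → 0), and α = 1 would force 0 ≥ (1−c)∫u², impossible since c < 1; so 1−α > 0. By the sharp Poincaré inequality on H^1_0 of an interval of length L, ∫(u')² ≥ (π/L)²∫u² with equality for the first sine mode sin(π(x−x₀)/L) (x₀ the left endpoint), so the inequality holds for all u iff (1−α)(π/L)² ≥ α − c, i.e. α ≤ ((π/L)² + c)/((π/L)² + 1) = (1 + c(L/π)²)/(1 + (L/π)²). With (π/L)² = 9*π^2/25 and c = 3/4, the largest admissible constant is α = ((π/L)² + c)/((π/L)² + 1).
Simplifying, α = 3*(25 + 12*π^2)/(4*(25 + 9*π^2)).


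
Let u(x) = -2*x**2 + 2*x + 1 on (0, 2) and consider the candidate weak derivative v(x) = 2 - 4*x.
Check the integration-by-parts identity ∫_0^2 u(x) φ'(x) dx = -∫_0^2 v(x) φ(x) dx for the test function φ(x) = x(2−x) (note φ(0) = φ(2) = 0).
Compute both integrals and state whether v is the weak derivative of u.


LHS = 8/3, RHS = 8/3. Yes, v = u' weakly.

u(x) = -2*x**2 + 2*x + 1, classical derivative u'(x) = 2 - 4*x.
φ(x) = x(2−x), so φ'(x) = 2 - 2*x.
Note φ(0) = φ(2) = 0, so the boundary term u·φ vanishes.
LHS = ∫_0^2 u(x) φ'(x) dx = ∫_0^2 (4*x^3 - 8*x^2 + 2*x + 2) dx. Term by term:
  ∫_0^2 4*x^3 dx = 16;  ∫_0^2 -8*x^2 dx = -64/3;  ∫_0^2 2*x dx = 4;
  ∫_0^2 2 dx = 4.
Sum: 16 − 64/3 + 4 + 4 = 8/3.
So LHS = 8/3.
∫_0^2 v(x) φ(x) dx = ∫_0^2 (4*x^3 - 10*x^2 + 4*x) dx. Term by term:
  ∫_0^2 4*x^3 dx = 16;  ∫_0^2 -10*x^2 dx = -80/3;  ∫_0^2 4*x dx = 8.
Sum: 16 − 80/3 + 8 = -8/3.
So RHS = -∫_0^2 v(x) φ(x) dx = 8/3.
LHS = RHS, so the identity holds for this test φ.
Moreover u is smooth here and v(x) = u'(x) = 2 - 4*x pointwise, so the identity holds for every test function. Hence v is the weak derivative of u.


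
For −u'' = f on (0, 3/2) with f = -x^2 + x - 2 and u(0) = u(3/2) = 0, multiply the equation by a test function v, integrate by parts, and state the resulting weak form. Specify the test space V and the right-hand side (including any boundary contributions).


V = H^1_0(0, 3/2) (so v(0) = v(3/2) = 0); weak form: ∫_0^3/2 u'v' dx = ∫_0^3/2 (-x^2 + x - 2) v dx for all v ∈ V.

Multiply both sides by a test function v and integrate from 0 to 3/2:
  ∫_0^3/2 −u''(x) v(x) dx = ∫_0^3/2 f(x) v(x) dx.
Integrate the LHS by parts once:
  ∫_0^3/2 −u'' v dx = −[u'(x) v(x)]_0^3/2 + ∫_0^3/2 u'(x) v'(x) dx.
Thus ∫_0^3/2 u'(x) v'(x) dx = ∫_0^3/2 f(x) v(x) dx + [u'(x) v(x)]_0^3/2.
Choose V so that boundary terms are either known or forced to vanish.
u is Dirichlet: u(0) = u(3/2) = 0. Let V = H^1_0(0, 3/2); then v(0) = v(3/2) = 0, and [u' v]_0^3/2 = 0.
Weak formulation: find u (satisfying any essential BC) such that ∫_0^3/2 u'(x) v'(x) dx = ∫_0^3/2 f v dx for all v ∈ V.
Substituting f(x) = -x^2 + x - 2, the right-hand side is ∫_0^3/2 (-x^2 + x - 2) v dx.


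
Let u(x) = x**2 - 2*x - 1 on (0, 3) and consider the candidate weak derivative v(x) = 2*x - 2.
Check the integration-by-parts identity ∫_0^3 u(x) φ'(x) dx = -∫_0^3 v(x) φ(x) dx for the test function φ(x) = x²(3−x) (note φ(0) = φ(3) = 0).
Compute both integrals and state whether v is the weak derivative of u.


LHS = -54/5, RHS = -54/5. Yes, v = u' weakly.

u(x) = x**2 - 2*x - 1, classical derivative u'(x) = 2*x - 2.
φ(x) = x²(3−x), so φ'(x) = 3*x*(2 - x).
Note φ(0) = φ(3) = 0, so the boundary term u·φ vanishes.
LHS = ∫_0^3 u(x) φ'(x) dx = ∫_0^3 (-3*x^4 + 12*x^3 - 9*x^2 - 6*x) dx. Term by term:
  ∫_0^3 -3*x^4 dx = -729/5;  ∫_0^3 12*x^3 dx = 243;  ∫_0^3 -9*x^2 dx = -81;
  ∫_0^3 -6*x dx = -27.
Sum: -729/5 + 243 − 81 − 27 = -54/5.
So LHS = -54/5.
∫_0^3 v(x) φ(x) dx = ∫_0^3 (-2*x^4 + 8*x^3 - 6*x^2) dx. Term by term:
  ∫_0^3 -2*x^4 dx = -486/5;  ∫_0^3 8*x^3 dx = 162;  ∫_0^3 -6*x^2 dx = -54.
Sum: -486/5 + 162 − 54 = 54/5.
So RHS = -∫_0^3 v(x) φ(x) dx = -54/5.
LHS = RHS, so the identity holds for this test φ.
Moreover u is smooth here and v(x) = u'(x) = 2*x - 2 pointwise, so the identity holds for every test function. Hence v is the weak derivative of u.


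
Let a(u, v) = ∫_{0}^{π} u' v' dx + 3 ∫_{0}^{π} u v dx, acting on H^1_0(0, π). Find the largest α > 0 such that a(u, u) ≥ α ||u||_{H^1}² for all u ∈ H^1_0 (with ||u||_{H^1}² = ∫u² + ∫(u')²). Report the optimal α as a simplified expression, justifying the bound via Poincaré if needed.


α = 1

Coercivity of a(·,·) on H^1_0(0, π) means a(u, u) ≥ α ||u||_{H^1}² for every u ∈ H^1_0.
The interval has length L = π, and Poincaré/coercivity depend only on L. Here a(u, u) = ∫(u')² + (3)·∫u².
Here c = 3 ≥ 1, so a(u,u) = ∫(u')² + c∫u² ≥ ∫(u')² + ∫u² = ||u||_{H^1}², i.e. α = 1 works. No larger α is possible: a(u,u) ≥ α||u||_{H^1}² means (1−α)∫(u')² ≥ (α−c)∫u², and for the modes u_n = sin(nπ(x−x₀)/L) (x₀ the left endpoint) one has ∫u_n²/∫(u_n')² = (L/(nπ))² → 0, so a(u_n,u_n)/||u_n||_{H^1}² → 1. Hence the optimal constant is α = 1.
Therefore α = 1.


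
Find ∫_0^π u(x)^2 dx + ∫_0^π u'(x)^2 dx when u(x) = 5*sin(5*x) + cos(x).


||u||_{H^1(0,π)}^2 = 326*π

u'(x) = -sin(x) + 25*cos(5*x).
Expand u² and (u')² and integrate term by term on (0, π), using: for integers n ≥ 1, ∫_0^π sin²(nx) dx = ∫_0^π cos²(nx) dx = π/2; for n ≠ n', ∫_0^π sin(nx)sin(n'x) dx = ∫_0^π cos(nx)cos(n'x) dx = 0; and by product-to-sum, ∫_0^π sin(nx)cos(n'x) dx = ½∫_0^π [sin((n+n')x) + sin((n−n')x)] dx, which is 0 when n+n' is even and 2n/(n²−n'²) when n+n' is odd (it need not vanish on (0, π)).
  u² squared terms: (5)²·∫sin(5x)² dx = 25·π/2 = 25*π/2;  (1)²·∫cos(x)² dx = 1·π/2 = π/2.
  u² cross terms: 2·(5)·(1)·∫sin(5x)·cos(x) dx = 10·(0) = 0.
  So ∫_0^π u² dx = 25*π/2 + π/2 + 0 = 13*π.
  (u')² squared terms: (-1)²·∫sin(x)² dx = 1·π/2 = π/2;  (25)²·∫cos(5x)² dx = 625·π/2 = 625*π/2.
  (u')² cross terms: 2·(-1)·(25)·∫sin(x)·cos(5x) dx = -50·(0) = 0.
  So ∫_0^π (u')² dx = π/2 + 625*π/2 + 0 = 313*π.
||u||_{H^1}^2 = (13*π) + (313*π) = 326*π.


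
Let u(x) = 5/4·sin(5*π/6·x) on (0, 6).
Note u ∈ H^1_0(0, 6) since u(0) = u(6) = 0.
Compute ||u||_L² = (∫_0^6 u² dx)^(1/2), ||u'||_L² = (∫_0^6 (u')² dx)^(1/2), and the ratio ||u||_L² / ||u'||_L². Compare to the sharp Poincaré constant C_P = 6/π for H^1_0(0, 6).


||u||_L² / ||u'||_L² = 6/(5*π) < C_P = 6/π.

u(x) = 5/4·sin(5*π/6·x), so u'(x) = 25*π*cos(5*π*x/6)/24.
Writing u(x) = A·sin(kπx/L) with A = 5/4 and k = 5, use ∫_0^L sin²(kπx/L) dx = L/2 and ∫_0^L cos²(kπx/L) dx = L/2.
u² = 25/16·sin²(5*π/6·x) and (u')² = 625*π^2/576·cos²(5*π/6·x), and each of sin², cos² integrates to L/2 = 3 over (0, 6).
∫_0^6 u² dx = 75/16, so ||u||_L² = 5*sqrt(3)/4.
∫_0^6 (u')² dx = 625*π^2/192, so ||u'||_L² = 25*sqrt(3)*π/24.
Ratio ||u||_L² / ||u'||_L² = 6/(5*π).
Sharp Poincaré constant on H^1_0(0, 6) is C_P = L/π = 6/π, achieved by sin(π/6·x).
This is the k = 5 harmonic; the ratio L/(kπ) is strictly less than C_P = L/π, consistent with the sharp inequality ||u||_L² ≤ C_P ||u'||_L².


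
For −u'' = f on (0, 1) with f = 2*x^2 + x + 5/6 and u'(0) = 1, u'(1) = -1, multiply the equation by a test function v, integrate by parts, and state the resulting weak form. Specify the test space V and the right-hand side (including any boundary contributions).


V = H^1(0, 1) (v unrestricted at boundary; u is determined up to an additive constant); weak form: ∫_0^1 u'v' dx = ∫_0^1 (2*x^2 + x + 5/6) v dx − v(1) − v(0) for all v ∈ V.

Multiply both sides by a test function v and integrate from 0 to 1:
  ∫_0^1 −u''(x) v(x) dx = ∫_0^1 f(x) v(x) dx.
Integrate the LHS by parts once:
  ∫_0^1 −u'' v dx = −[u'(x) v(x)]_0^1 + ∫_0^1 u'(x) v'(x) dx.
Thus ∫_0^1 u'(x) v'(x) dx = ∫_0^1 f(x) v(x) dx + [u'(x) v(x)]_0^1.
Choose V so that boundary terms are either known or forced to vanish.
u has inhomogeneous Neumann u'(0) = 1, u'(1) = -1. [u' v]_0^1 = (-1)·v(1) − (1)·v(0) = − v(1) − v(0). Take V = H^1(0, 1); boundary term becomes part of RHS.
Weak formulation: find u (satisfying any essential BC) such that ∫_0^1 u'(x) v'(x) dx = ∫_0^1 f v dx − v(1) − v(0) for all v ∈ V (Neumann data are natural BCs: they enter the RHS as boundary terms).
Substituting f(x) = 2*x^2 + x + 5/6, the right-hand side is ∫_0^1 (2*x^2 + x + 5/6) v dx − v(1) − v(0).
Compatibility check (pure Neumann): taking v ≡ 1 ∈ V gives 0 = ∫_0^1 f dx + (-1) − (1), i.e. ∫_0^1 f dx must equal u'(0) − u'(1) = 2. Indeed ∫_0^1 (2*x^2 + x + 5/6) dx = 2, so the data are compatible. The solution is then unique only up to an additive constant (fix it e.g. by requiring ∫_0^1 u dx = 0).


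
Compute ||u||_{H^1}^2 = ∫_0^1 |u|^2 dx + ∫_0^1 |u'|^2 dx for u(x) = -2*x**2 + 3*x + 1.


||u||_{H^1}^2 = 29/5

The H^1 norm (squared) on an interval (0, L) is
  ||u||_{H^1}^2 = ∫_0^L u(x)^2 dx + ∫_0^L u'(x)^2 dx.
Compute u'(x) = 3 - 4*x.
Then u(x)^2 = 4*x**4 - 12*x**3 + 5*x**2 + 6*x + 1 and u'(x)^2 = 16*x**2 - 24*x + 9.
Integrate each monomial from 0 to 1 using ∫_0^1 c·x^n dx = c·1^(n+1)/(n+1):
  ∫_0^1 u(x)^2 dx = ∫_0^1 (4*x^4 - 12*x^3 + 5*x^2 + 6*x + 1) dx. Term by term:
    ∫_0^1 4*x^4 dx = 4/5;  ∫_0^1 -12*x^3 dx = -3;  ∫_0^1 5*x^2 dx = 5/3;
    ∫_0^1 6*x dx = 3;  ∫_0^1 1 dx = 1.
  Sum: 4/5 − 3 + 5/3 + 3 + 1 = 52/15.
  ∫_0^1 u'(x)^2 dx = ∫_0^1 (16*x^2 - 24*x + 9) dx. Term by term:
    ∫_0^1 16*x^2 dx = 16/3;  ∫_0^1 -24*x dx = -12;  ∫_0^1 9 dx = 9.
  Sum: 16/3 − 12 + 9 = 7/3.
Adding: ||u||_{H^1}^2 = 52/15 + 7/3 = 29/5.


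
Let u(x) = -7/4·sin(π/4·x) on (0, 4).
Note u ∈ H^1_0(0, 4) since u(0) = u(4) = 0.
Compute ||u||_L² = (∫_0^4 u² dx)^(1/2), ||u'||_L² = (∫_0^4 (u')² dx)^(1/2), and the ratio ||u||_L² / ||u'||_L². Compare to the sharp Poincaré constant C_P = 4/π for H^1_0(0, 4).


||u||_L² / ||u'||_L² = 4/π = C_P.

u(x) = -7/4·sin(π/4·x), so u'(x) = -7*π*cos(π*x/4)/16.
Writing u(x) = A·sin(kπx/L) with A = -7/4 and k = 1, use ∫_0^L sin²(kπx/L) dx = L/2 and ∫_0^L cos²(kπx/L) dx = L/2.
u² = 49/16·sin²(π/4·x) and (u')² = 49*π^2/256·cos²(π/4·x), and each of sin², cos² integrates to L/2 = 2 over (0, 4).
∫_0^4 u² dx = 49/8, so ||u||_L² = 7*sqrt(2)/4.
∫_0^4 (u')² dx = 49*π^2/128, so ||u'||_L² = 7*sqrt(2)*π/16.
Ratio ||u||_L² / ||u'||_L² = 4/π.
Sharp Poincaré constant on H^1_0(0, 4) is C_P = L/π = 4/π, achieved by sin(π/4·x).
This is the k = 1 eigenfunction (up to amplitude), so the ratio equals the sharp Poincaré constant exactly.


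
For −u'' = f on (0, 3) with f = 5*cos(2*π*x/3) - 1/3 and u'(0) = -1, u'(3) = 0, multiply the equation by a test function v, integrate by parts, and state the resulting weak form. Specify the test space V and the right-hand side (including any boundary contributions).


V = H^1(0, 3) (v unrestricted at boundary; u is determined up to an additive constant); weak form: ∫_0^3 u'v' dx = ∫_0^3 (5*cos(2*π*x/3) - 1/3) v dx + v(0) for all v ∈ V.

Multiply both sides by a test function v and integrate from 0 to 3:
  ∫_0^3 −u''(x) v(x) dx = ∫_0^3 f(x) v(x) dx.
Integrate the LHS by parts once:
  ∫_0^3 −u'' v dx = −[u'(x) v(x)]_0^3 + ∫_0^3 u'(x) v'(x) dx.
Thus ∫_0^3 u'(x) v'(x) dx = ∫_0^3 f(x) v(x) dx + [u'(x) v(x)]_0^3.
Choose V so that boundary terms are either known or forced to vanish.
u has inhomogeneous Neumann u'(0) = -1, u'(3) = 0. [u' v]_0^3 = (0)·v(3) − (-1)·v(0) = v(0). Take V = H^1(0, 3); boundary term becomes part of RHS.
Weak formulation: find u (satisfying any essential BC) such that ∫_0^3 u'(x) v'(x) dx = ∫_0^3 f v dx + v(0) for all v ∈ V (Neumann data are natural BCs: they enter the RHS as boundary terms).
Substituting f(x) = 5*cos(2*π*x/3) - 1/3, the right-hand side is ∫_0^3 (5*cos(2*π*x/3) - 1/3) v dx + v(0).
Compatibility check (pure Neumann): taking v ≡ 1 ∈ V gives 0 = ∫_0^3 f dx + (0) − (-1), i.e. ∫_0^3 f dx must equal u'(0) − u'(3) = -1. Indeed ∫_0^3 (5*cos(2*π*x/3) - 1/3) dx = -1, so the data are compatible. The solution is then unique only up to an additive constant (fix it e.g. by requiring ∫_0^3 u dx = 0).


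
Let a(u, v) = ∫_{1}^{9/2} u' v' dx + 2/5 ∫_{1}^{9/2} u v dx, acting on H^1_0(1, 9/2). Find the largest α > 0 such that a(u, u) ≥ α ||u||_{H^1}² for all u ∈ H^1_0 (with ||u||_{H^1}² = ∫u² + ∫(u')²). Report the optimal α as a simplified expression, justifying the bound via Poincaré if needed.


α = 2*(49 + 10*π^2)/(5*(4*π^2 + 49))

Coercivity of a(·,·) on H^1_0(1, 9/2) means a(u, u) ≥ α ||u||_{H^1}² for every u ∈ H^1_0.
The interval has length L = 7/2, and Poincaré/coercivity depend only on L. Here a(u, u) = ∫(u')² + (2/5)·∫u².
Here 0 < c = 2/5 < 1. The condition a(u,u) ≥ α||u||_{H^1}² reads (1−α)∫(u')² ≥ (α−c)∫u². Any admissible α is ≤ 1 (rapidly oscillating u have ∫u²/∫(u')² → 0), and α = 1 would force 0 ≥ (1−c)∫u², impossible since c < 1; so 1−α > 0. By the sharp Poincaré inequality on H^1_0 of an interval of length L, ∫(u')² ≥ (π/L)²∫u² with equality for the first sine mode sin(π(x−x₀)/L) (x₀ the left endpoint), so the inequality holds for all u iff (1−α)(π/L)² ≥ α − c, i.e. α ≤ ((π/L)² + c)/((π/L)² + 1) = (1 + c(L/π)²)/(1 + (L/π)²). With (π/L)² = 4*π^2/49 and c = 2/5, the largest admissible constant is α = ((π/L)² + c)/((π/L)² + 1).
Simplifying, α = 2*(49 + 10*π^2)/(5*(4*π^2 + 49)).


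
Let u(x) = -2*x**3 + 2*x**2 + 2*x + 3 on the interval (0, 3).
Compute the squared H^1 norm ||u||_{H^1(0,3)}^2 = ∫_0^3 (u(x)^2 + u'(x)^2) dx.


||u||_{H^1}^2 = 35592/35

The H^1 norm (squared) on an interval (0, L) is
  ||u||_{H^1}^2 = ∫_0^L u(x)^2 dx + ∫_0^L u'(x)^2 dx.
Compute u'(x) = -6*x**2 + 4*x + 2.
Then u(x)^2 = 4*x**6 - 8*x**5 - 4*x**4 - 4*x**3 + 16*x**2 + 12*x + 9 and u'(x)^2 = 36*x**4 - 48*x**3 - 8*x**2 + 16*x + 4.
Integrate each monomial from 0 to 3 using ∫_0^3 c·x^n dx = c·3^(n+1)/(n+1):
  ∫_0^3 u(x)^2 dx = ∫_0^3 (4*x^6 - 8*x^5 - 4*x^4 - 4*x^3 + 16*x^2 + 12*x + 9) dx. Term by term:
    ∫_0^3 4*x^6 dx = 8748/7;  ∫_0^3 -8*x^5 dx = -972;  ∫_0^3 -4*x^4 dx = -972/5;
    ∫_0^3 -4*x^3 dx = -81;  ∫_0^3 16*x^2 dx = 144;  ∫_0^3 12*x dx = 54;
    ∫_0^3 9 dx = 27.
  Sum: 8748/7 − 972 − 972/5 − 81 + 144 + 54 + 27 = 7956/35.
  ∫_0^3 u'(x)^2 dx = ∫_0^3 (36*x^4 - 48*x^3 - 8*x^2 + 16*x + 4) dx. Term by term:
    ∫_0^3 36*x^4 dx = 8748/5;  ∫_0^3 -48*x^3 dx = -972;  ∫_0^3 -8*x^2 dx = -72;
    ∫_0^3 16*x dx = 72;  ∫_0^3 4 dx = 12.
  Sum: 8748/5 − 972 − 72 + 72 + 12 = 3948/5.
Adding: ||u||_{H^1}^2 = 7956/35 + 3948/5 = 35592/35.


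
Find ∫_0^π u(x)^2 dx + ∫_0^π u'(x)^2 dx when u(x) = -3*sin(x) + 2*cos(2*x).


||u||_{H^1(0,π)}^2 = 40 + 19*π

u'(x) = -4*sin(2*x) - 3*cos(x).
Expand u² and (u')² and integrate term by term on (0, π), using: for integers n ≥ 1, ∫_0^π sin²(nx) dx = ∫_0^π cos²(nx) dx = π/2; for n ≠ n', ∫_0^π sin(nx)sin(n'x) dx = ∫_0^π cos(nx)cos(n'x) dx = 0; and by product-to-sum, ∫_0^π sin(nx)cos(n'x) dx = ½∫_0^π [sin((n+n')x) + sin((n−n')x)] dx, which is 0 when n+n' is even and 2n/(n²−n'²) when n+n' is odd (it need not vanish on (0, π)).
  u² squared terms: (-3)²·∫sin(x)² dx = 9·π/2 = 9*π/2;  (2)²·∫cos(2x)² dx = 4·π/2 = 2*π.
  u² cross terms: 2·(-3)·(2)·∫sin(x)·cos(2x) dx = -12·(-2/3) = 8.
  So ∫_0^π u² dx = 9*π/2 + 2*π + 8 = 8 + 13*π/2.
  (u')² squared terms: (-4)²·∫sin(2x)² dx = 16·π/2 = 8*π;  (-3)²·∫cos(x)² dx = 9·π/2 = 9*π/2.
  (u')² cross terms: 2·(-4)·(-3)·∫sin(2x)·cos(x) dx = 24·(4/3) = 32.
  So ∫_0^π (u')² dx = 8*π + 9*π/2 + 32 = 32 + 25*π/2.
||u||_{H^1}^2 = (8 + 13*π/2) + (32 + 25*π/2) = 40 + 19*π.
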